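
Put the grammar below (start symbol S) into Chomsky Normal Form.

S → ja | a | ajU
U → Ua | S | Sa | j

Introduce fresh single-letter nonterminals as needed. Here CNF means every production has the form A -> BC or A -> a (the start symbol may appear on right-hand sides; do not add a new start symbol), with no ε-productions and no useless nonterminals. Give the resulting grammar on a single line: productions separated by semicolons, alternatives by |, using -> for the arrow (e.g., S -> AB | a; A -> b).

No ε-productions.
After unit-elimination: S -> a | ja | ajU; U -> a | j | Sa | Ua | ja | ajU.
TERM: introduce A -> a, B -> j and substitute in every rule of length ≥2.
BIN: S -> ABU becomes S -> AC, C -> BU; U -> ABU becomes U -> AD, D -> BU.

S -> a | AC | BA; A -> a; B -> j; C -> BU; D -> BU; U -> a | j | AD | BA | SA | UA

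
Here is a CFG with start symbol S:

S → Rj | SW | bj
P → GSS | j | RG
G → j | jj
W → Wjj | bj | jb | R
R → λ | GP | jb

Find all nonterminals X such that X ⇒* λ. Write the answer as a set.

Directly nullable (have an ε-rule): {R}.
W is nullable via W -> R (every symbol on the right is already known nullable).
Not nullable: G, P, S — each has a terminal in every rule's right-hand side or depends on a non-nullable symbol.

{R, W}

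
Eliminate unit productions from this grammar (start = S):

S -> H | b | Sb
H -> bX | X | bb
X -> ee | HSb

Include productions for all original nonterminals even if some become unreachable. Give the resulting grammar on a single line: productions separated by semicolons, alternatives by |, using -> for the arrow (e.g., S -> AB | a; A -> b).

Unit productions: H->X, S->H.
Unit pairs (A ⇒* B via units): (H,X), (S,H), (S,X).
S: inherits non-unit rules of {H, S, X} → HSb | Sb | b | bX | bb | ee.
H: inherits non-unit rules of {H, X} → HSb | bX | bb | ee.
X: inherits non-unit rules of {X} → HSb | ee.

S -> b | Sb | bX | bb | ee | HSb; H -> bX | bb | ee | HSb; X -> ee | HSb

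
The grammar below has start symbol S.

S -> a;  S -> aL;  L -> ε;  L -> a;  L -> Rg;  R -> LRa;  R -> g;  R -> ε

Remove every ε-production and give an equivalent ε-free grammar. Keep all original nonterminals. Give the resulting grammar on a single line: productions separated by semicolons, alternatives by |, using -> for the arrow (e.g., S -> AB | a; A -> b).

S -> a | aL; L -> a | g | Rg; R -> a | g | La | Ra | LRa

Nullable set: {L, R}.
S -> aL: L nullable, giving a | aL.
Drop L -> ε.
L -> Rg: R nullable, giving Rg | g.
Drop R -> ε.
R -> LRa: L, R nullable, giving LRa | La | Ra | a.
Unchanged (no nullable symbols): S -> a; L -> a; R -> g.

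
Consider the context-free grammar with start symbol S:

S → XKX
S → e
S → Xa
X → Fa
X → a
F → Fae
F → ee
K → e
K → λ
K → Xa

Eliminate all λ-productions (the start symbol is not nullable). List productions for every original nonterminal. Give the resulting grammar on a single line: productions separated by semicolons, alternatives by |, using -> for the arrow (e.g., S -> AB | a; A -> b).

S -> e | XX | Xa | XKX; F -> ee | Fae; K -> e | Xa; X -> a | Fa

Nullable set: {K}.
S -> XKX: K nullable, giving XKX | XX.
Drop K -> λ.
Unchanged (no nullable symbols): S -> Xa; S -> e; F -> Fae; F -> ee; K -> Xa; K -> e; X -> Fa; X -> a.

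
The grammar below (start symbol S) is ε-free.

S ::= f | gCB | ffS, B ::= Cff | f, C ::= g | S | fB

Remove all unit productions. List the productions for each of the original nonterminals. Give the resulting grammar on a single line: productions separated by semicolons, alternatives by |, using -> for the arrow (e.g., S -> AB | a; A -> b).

Unit productions: C->S.
Unit pairs (A ⇒* B via units): (C,S).
S: inherits non-unit rules of {S} → f | ffS | gCB.
B: inherits non-unit rules of {B} → Cff | f.
C: inherits non-unit rules of {C, S} → f | fB | ffS | g | gCB.

S -> f | ffS | gCB; B -> f | Cff; C -> f | g | fB | ffS | gCB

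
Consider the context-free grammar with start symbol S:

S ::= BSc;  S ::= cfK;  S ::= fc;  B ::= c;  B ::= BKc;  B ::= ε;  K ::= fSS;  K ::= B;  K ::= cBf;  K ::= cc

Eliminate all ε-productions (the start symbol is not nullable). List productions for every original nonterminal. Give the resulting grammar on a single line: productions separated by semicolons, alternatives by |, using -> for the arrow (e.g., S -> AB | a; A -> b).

S -> Sc | cf | fc | BSc | cfK; B -> c | Bc | Kc | BKc; K -> B | cc | cf | cBf | fSS

Nullable set: {B, K}.
S -> BSc: B nullable, giving BSc | Sc.
S -> cfK: K nullable, giving cf | cfK.
Drop B -> ε.
B -> BKc: B, K nullable, giving BKc | Bc | Kc | c.
K -> B: B nullable, giving B.
K -> cBf: B nullable, giving cBf | cf.
Unchanged (no nullable symbols): S -> fc; B -> c; K -> cc; K -> fSS.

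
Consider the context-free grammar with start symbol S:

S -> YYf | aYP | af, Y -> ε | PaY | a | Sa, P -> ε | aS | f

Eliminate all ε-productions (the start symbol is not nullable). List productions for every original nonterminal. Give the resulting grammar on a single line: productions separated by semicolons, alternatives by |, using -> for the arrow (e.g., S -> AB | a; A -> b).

S -> a | f | Yf | aP | aY | af | YYf | aYP; P -> f | aS; Y -> a | Pa | Sa | aY | PaY

Nullable set: {P, Y}.
S -> YYf: Y, Y nullable, giving YYf | Yf | f.
S -> aYP: Y, P nullable, giving a | aP | aY | aYP.
Drop P -> ε.
Drop Y -> ε.
Y -> PaY: P, Y nullable, giving Pa | PaY | a | aY.
Unchanged (no nullable symbols): S -> af; P -> aS; P -> f; Y -> Sa; Y -> a.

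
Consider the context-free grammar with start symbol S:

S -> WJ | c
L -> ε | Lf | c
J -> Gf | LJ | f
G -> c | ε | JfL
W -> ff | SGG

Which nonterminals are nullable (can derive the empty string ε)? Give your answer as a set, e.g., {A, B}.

{G, L}

Directly nullable (have an ε-rule): {G, L}.
Not nullable: J, S, W — each has a terminal in every rule's right-hand side or depends on a non-nullable symbol.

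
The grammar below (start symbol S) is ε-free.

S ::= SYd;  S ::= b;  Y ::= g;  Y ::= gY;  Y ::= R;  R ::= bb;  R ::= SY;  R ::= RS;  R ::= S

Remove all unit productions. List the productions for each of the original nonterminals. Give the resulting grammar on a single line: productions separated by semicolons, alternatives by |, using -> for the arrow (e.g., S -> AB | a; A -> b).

S -> b | SYd; R -> b | RS | SY | bb | SYd; Y -> b | g | RS | SY | bb | gY | SYd

Unit productions: R->S, Y->R.
Unit pairs (A ⇒* B via units): (R,S), (Y,R), (Y,S).
S: inherits non-unit rules of {S} → SYd | b.
R: inherits non-unit rules of {R, S} → RS | SY | SYd | b | bb.
Y: inherits non-unit rules of {R, S, Y} → RS | SY | SYd | b | bb | g | gY.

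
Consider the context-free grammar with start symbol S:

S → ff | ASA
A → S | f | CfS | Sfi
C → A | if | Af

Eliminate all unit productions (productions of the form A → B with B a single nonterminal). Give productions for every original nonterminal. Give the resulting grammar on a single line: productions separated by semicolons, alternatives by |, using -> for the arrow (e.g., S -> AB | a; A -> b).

S -> ff | ASA; A -> f | ff | ASA | CfS | Sfi; C -> f | Af | ff | if | ASA | CfS | Sfi

Unit productions: A->S, C->A.
Unit pairs (A ⇒* B via units): (A,S), (C,A), (C,S).
S: inherits non-unit rules of {S} → ASA | ff.
A: inherits non-unit rules of {A, S} → ASA | CfS | Sfi | f | ff.
C: inherits non-unit rules of {A, C, S} → ASA | Af | CfS | Sfi | f | ff | if.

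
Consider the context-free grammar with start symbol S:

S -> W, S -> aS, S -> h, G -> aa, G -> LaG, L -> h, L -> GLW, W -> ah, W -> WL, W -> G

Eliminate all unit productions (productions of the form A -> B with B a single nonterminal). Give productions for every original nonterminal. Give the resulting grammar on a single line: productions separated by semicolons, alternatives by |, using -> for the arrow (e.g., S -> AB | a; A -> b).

S -> h | WL | aS | aa | ah | LaG; G -> aa | LaG; L -> h | GLW; W -> WL | aa | ah | LaG

Unit productions: S->W, W->G.
Unit pairs (A ⇒* B via units): (S,G), (S,W), (W,G).
S: inherits non-unit rules of {G, S, W} → LaG | WL | aS | aa | ah | h.
G: inherits non-unit rules of {G} → LaG | aa.
L: inherits non-unit rules of {L} → GLW | h.
W: inherits non-unit rules of {G, W} → LaG | WL | aa | ah.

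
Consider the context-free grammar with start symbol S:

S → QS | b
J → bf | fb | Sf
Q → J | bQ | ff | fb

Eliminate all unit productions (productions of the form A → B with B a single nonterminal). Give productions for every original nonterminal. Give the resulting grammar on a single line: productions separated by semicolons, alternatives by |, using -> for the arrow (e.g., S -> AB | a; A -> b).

Unit productions: Q->J.
Unit pairs (A ⇒* B via units): (Q,J).
S: inherits non-unit rules of {S} → QS | b.
J: inherits non-unit rules of {J} → Sf | bf | fb.
Q: inherits non-unit rules of {J, Q} → Sf | bQ | bf | fb | ff.

S -> b | QS; J -> Sf | bf | fb; Q -> Sf | bQ | bf | fb | ff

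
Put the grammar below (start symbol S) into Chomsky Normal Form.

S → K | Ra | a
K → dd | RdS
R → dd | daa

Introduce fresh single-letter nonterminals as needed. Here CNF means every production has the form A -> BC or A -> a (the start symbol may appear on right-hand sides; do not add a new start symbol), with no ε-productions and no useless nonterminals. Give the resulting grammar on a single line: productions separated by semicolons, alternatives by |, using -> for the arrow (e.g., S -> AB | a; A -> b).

No ε-productions.
After unit-elimination: S -> a | Ra | dd | RdS; K -> dd | RdS; R -> dd | daa.
TERM: introduce B -> a, A -> d and substitute in every rule of length ≥2.
BIN: K -> RAS becomes K -> RC, C -> AS; R -> ABB becomes R -> AD, D -> BB; S -> RAS becomes S -> RE, E -> AS.
Drop unreachable/unproductive: K.

S -> a | AA | RB | RE; A -> d; B -> a; D -> BB; E -> AS; R -> AA | AD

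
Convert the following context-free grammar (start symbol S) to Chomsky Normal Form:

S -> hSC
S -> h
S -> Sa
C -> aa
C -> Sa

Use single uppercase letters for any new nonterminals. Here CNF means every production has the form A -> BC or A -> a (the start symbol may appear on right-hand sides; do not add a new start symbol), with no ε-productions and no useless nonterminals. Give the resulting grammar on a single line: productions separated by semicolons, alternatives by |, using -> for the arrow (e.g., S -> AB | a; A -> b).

S -> h | BD | SA; A -> a; B -> h; C -> AA | SA; D -> SC

No ε-productions.
No unit productions to eliminate.
TERM: introduce A -> a, B -> h and substitute in every rule of length ≥2.
BIN: S -> BSC becomes S -> BD, D -> SC.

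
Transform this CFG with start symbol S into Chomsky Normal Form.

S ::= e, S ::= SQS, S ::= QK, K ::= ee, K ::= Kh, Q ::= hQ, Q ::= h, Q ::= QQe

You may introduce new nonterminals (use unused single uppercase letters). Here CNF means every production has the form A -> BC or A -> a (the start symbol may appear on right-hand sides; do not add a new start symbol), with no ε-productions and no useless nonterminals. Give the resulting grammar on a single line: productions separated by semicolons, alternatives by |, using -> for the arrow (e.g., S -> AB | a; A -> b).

S -> e | QK | SD; A -> h; B -> e; C -> QB; D -> QS; K -> BB | KA; Q -> h | AQ | QC

No ε-productions.
No unit productions to eliminate.
TERM: introduce B -> e, A -> h and substitute in every rule of length ≥2.
BIN: Q -> QQB becomes Q -> QC, C -> QB; S -> SQS becomes S -> SD, D -> QS.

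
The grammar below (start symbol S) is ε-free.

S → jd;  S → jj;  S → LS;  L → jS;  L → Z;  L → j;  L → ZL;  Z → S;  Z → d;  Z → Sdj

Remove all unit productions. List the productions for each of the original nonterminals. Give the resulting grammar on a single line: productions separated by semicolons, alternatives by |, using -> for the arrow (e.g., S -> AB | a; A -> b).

S -> LS | jd | jj; L -> d | j | LS | ZL | jS | jd | jj | Sdj; Z -> d | LS | jd | jj | Sdj

Unit productions: L->Z, Z->S.
Unit pairs (A ⇒* B via units): (L,S), (L,Z), (Z,S).
S: inherits non-unit rules of {S} → LS | jd | jj.
L: inherits non-unit rules of {L, S, Z} → LS | Sdj | ZL | d | j | jS | jd | jj.
Z: inherits non-unit rules of {S, Z} → LS | Sdj | d | jd | jj.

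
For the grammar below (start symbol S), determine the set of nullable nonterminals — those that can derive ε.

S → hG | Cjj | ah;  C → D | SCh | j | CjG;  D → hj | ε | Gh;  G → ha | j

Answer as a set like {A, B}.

Directly nullable (have an ε-rule): {D}.
C is nullable via C -> D (every symbol on the right is already known nullable).
Not nullable: G, S — each has a terminal in every rule's right-hand side or depends on a non-nullable symbol.

{C, D}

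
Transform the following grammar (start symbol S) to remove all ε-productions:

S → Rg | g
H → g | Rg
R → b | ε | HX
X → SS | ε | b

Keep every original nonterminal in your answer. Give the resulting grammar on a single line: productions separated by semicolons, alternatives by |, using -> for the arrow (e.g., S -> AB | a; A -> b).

Nullable set: {R, X}.
S -> Rg: R nullable, giving Rg | g.
H -> Rg: R nullable, giving Rg | g.
Drop R -> ε.
R -> HX: X nullable, giving H | HX.
Drop X -> ε.
Unchanged (no nullable symbols): S -> g; H -> g; R -> b; X -> SS; X -> b.

S -> g | Rg; H -> g | Rg; R -> H | b | HX; X -> b | SS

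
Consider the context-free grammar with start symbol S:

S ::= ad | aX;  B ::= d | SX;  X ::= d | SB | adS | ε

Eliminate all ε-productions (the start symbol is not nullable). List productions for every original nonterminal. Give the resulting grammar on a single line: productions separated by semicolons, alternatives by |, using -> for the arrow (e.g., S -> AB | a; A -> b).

Nullable set: {X}.
S -> aX: X nullable, giving a | aX.
B -> SX: X nullable, giving S | SX.
Drop X -> ε.
Unchanged (no nullable symbols): S -> ad; B -> d; X -> SB; X -> adS; X -> d.

S -> a | aX | ad; B -> S | d | SX; X -> d | SB | adS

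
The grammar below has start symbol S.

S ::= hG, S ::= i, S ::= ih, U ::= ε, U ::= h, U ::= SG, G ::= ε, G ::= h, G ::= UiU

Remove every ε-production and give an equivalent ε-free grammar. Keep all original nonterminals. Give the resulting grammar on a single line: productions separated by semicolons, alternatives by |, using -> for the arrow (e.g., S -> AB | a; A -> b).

S -> h | i | hG | ih; G -> h | i | Ui | iU | UiU; U -> S | h | SG

Nullable set: {G, U}.
S -> hG: G nullable, giving h | hG.
Drop G -> ε.
G -> UiU: U, U nullable, giving Ui | UiU | i | iU.
Drop U -> ε.
U -> SG: G nullable, giving S | SG.
Unchanged (no nullable symbols): S -> i; S -> ih; G -> h; U -> h.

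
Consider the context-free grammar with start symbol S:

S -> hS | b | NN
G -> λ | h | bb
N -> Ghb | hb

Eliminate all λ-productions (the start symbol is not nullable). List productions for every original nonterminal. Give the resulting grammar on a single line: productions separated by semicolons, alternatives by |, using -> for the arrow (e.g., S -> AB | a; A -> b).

S -> b | NN | hS; G -> h | bb; N -> hb | Ghb

Nullable set: {G}.
Drop G -> λ.
N -> Ghb: G nullable, giving Ghb | hb.
Unchanged (no nullable symbols): S -> NN; S -> b; S -> hS; G -> bb; G -> h; N -> hb.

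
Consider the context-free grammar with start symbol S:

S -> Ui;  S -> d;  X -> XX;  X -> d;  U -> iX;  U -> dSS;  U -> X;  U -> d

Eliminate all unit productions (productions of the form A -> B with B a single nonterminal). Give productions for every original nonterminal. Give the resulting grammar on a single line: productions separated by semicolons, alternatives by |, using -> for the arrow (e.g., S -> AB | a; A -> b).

S -> d | Ui; U -> d | XX | iX | dSS; X -> d | XX

Unit productions: U->X.
Unit pairs (A ⇒* B via units): (U,X).
S: inherits non-unit rules of {S} → Ui | d.
U: inherits non-unit rules of {U, X} → XX | d | dSS | iX.
X: inherits non-unit rules of {X} → XX | d.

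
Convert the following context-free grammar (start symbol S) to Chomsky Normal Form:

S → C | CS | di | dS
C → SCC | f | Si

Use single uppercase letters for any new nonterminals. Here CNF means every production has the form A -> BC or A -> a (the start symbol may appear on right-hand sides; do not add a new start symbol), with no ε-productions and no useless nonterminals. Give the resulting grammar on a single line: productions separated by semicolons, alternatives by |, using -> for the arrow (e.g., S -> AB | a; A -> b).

No ε-productions.
After unit-elimination: S -> f | CS | Si | dS | di | SCC; C -> f | Si | SCC.
TERM: introduce B -> d, A -> i and substitute in every rule of length ≥2.
BIN: C -> SCC becomes C -> SD, D -> CC; S -> SCC becomes S -> SE, E -> CC.

S -> f | BA | BS | CS | SA | SE; A -> i; B -> d; C -> f | SA | SD; D -> CC; E -> CC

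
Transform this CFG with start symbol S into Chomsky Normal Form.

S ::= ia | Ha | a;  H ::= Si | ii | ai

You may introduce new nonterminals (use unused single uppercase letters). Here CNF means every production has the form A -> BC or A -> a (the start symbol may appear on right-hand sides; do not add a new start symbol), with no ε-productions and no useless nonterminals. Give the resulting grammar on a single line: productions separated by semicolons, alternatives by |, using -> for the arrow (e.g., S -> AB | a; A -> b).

No ε-productions.
No unit productions to eliminate.
TERM: introduce B -> a, A -> i and substitute in every rule of length ≥2.

S -> a | AB | HB; A -> i; B -> a; H -> AA | BA | SA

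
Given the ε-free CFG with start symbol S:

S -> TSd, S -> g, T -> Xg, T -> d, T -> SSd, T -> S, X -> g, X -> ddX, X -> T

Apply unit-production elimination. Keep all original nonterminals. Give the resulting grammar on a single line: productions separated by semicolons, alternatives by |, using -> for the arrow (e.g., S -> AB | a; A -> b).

S -> g | TSd; T -> d | g | Xg | SSd | TSd; X -> d | g | Xg | SSd | TSd | ddX

Unit productions: T->S, X->T.
Unit pairs (A ⇒* B via units): (T,S), (X,S), (X,T).
S: inherits non-unit rules of {S} → TSd | g.
T: inherits non-unit rules of {S, T} → SSd | TSd | Xg | d | g.
X: inherits non-unit rules of {S, T, X} → SSd | TSd | Xg | d | ddX | g.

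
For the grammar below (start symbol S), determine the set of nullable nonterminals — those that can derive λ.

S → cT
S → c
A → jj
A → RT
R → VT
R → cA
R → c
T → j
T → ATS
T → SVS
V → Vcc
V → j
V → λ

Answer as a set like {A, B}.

{V}

Directly nullable (have an ε-rule): {V}.
Not nullable: A, R, S, T — each has a terminal in every rule's right-hand side or depends on a non-nullable symbol.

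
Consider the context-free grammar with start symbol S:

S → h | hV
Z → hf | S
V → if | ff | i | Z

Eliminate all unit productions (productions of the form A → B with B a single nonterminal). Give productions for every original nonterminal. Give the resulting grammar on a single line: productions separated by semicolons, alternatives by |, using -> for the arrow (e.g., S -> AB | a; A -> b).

Unit productions: V->Z, Z->S.
Unit pairs (A ⇒* B via units): (V,S), (V,Z), (Z,S).
S: inherits non-unit rules of {S} → h | hV.
V: inherits non-unit rules of {S, V, Z} → ff | h | hV | hf | i | if.
Z: inherits non-unit rules of {S, Z} → h | hV | hf.

S -> h | hV; V -> h | i | ff | hV | hf | if; Z -> h | hV | hf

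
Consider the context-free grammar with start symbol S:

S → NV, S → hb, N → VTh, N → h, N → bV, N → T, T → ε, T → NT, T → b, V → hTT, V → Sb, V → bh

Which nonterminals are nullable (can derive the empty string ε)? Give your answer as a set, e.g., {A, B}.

{N, T}

Directly nullable (have an ε-rule): {T}.
N is nullable via N -> T (every symbol on the right is already known nullable).
Not nullable: S, V — each has a terminal in every rule's right-hand side or depends on a non-nullable symbol.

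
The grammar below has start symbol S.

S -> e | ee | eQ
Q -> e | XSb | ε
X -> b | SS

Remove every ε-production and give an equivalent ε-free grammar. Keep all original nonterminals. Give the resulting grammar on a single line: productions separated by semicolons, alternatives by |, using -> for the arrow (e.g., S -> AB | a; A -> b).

S -> e | eQ | ee; Q -> e | XSb; X -> b | SS

Nullable set: {Q}.
S -> eQ: Q nullable, giving e | eQ.
Drop Q -> ε.
Unchanged (no nullable symbols): S -> e; S -> ee; Q -> XSb; Q -> e; X -> SS; X -> b.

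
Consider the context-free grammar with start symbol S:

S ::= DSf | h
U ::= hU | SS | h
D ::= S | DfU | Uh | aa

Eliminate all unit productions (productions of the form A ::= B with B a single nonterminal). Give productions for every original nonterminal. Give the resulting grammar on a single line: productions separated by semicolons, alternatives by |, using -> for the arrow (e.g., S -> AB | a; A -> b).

S -> h | DSf; D -> h | Uh | aa | DSf | DfU; U -> h | SS | hU

Unit productions: D->S.
Unit pairs (A ⇒* B via units): (D,S).
S: inherits non-unit rules of {S} → DSf | h.
D: inherits non-unit rules of {D, S} → DSf | DfU | Uh | aa | h.
U: inherits non-unit rules of {U} → SS | h | hU.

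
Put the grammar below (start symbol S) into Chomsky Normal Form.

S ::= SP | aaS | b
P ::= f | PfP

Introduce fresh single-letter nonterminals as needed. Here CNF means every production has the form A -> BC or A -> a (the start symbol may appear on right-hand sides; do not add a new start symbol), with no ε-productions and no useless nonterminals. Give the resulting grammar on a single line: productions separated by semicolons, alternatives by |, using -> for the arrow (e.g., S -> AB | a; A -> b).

S -> b | BD | SP; A -> f; B -> a; C -> AP; D -> BS; P -> f | PC

No ε-productions.
No unit productions to eliminate.
TERM: introduce B -> a, A -> f and substitute in every rule of length ≥2.
BIN: P -> PAP becomes P -> PC, C -> AP; S -> BBS becomes S -> BD, D -> BS.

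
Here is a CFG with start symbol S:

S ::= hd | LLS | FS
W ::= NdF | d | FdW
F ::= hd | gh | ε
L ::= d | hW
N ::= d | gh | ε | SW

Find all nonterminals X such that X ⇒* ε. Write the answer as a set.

{F, N}

Directly nullable (have an ε-rule): {F, N}.
Not nullable: L, S, W — each has a terminal in every rule's right-hand side or depends on a non-nullable symbol.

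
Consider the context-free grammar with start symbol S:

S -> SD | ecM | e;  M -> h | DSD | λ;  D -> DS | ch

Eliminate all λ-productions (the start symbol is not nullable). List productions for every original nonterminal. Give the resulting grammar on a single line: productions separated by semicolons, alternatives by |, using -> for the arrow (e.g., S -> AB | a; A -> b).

S -> e | SD | ec | ecM; D -> DS | ch; M -> h | DSD

Nullable set: {M}.
S -> ecM: M nullable, giving ec | ecM.
Drop M -> λ.
Unchanged (no nullable symbols): S -> SD; S -> e; D -> DS; D -> ch; M -> DSD; M -> h.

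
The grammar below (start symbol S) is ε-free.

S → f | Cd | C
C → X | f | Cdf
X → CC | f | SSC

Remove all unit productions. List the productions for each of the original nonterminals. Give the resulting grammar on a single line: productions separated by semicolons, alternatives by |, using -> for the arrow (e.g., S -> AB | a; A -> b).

S -> f | CC | Cd | Cdf | SSC; C -> f | CC | Cdf | SSC; X -> f | CC | SSC

Unit productions: C->X, S->C.
Unit pairs (A ⇒* B via units): (C,X), (S,C), (S,X).
S: inherits non-unit rules of {C, S, X} → CC | Cd | Cdf | SSC | f.
C: inherits non-unit rules of {C, X} → CC | Cdf | SSC | f.
X: inherits non-unit rules of {X} → CC | SSC | f.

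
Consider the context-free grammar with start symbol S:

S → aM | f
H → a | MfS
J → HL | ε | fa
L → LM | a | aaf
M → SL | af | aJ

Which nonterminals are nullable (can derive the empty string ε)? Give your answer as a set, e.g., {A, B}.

Directly nullable (have an ε-rule): {J}.
Not nullable: H, L, M, S — each has a terminal in every rule's right-hand side or depends on a non-nullable symbol.

{J}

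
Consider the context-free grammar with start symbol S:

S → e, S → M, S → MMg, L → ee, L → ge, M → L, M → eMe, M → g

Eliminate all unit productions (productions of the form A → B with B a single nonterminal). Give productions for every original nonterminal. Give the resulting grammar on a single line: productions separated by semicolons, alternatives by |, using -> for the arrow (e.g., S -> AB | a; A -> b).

Unit productions: M->L, S->M.
Unit pairs (A ⇒* B via units): (M,L), (S,L), (S,M).
S: inherits non-unit rules of {L, M, S} → MMg | e | eMe | ee | g | ge.
L: inherits non-unit rules of {L} → ee | ge.
M: inherits non-unit rules of {L, M} → eMe | ee | g | ge.

S -> e | g | ee | ge | MMg | eMe; L -> ee | ge; M -> g | ee | ge | eMe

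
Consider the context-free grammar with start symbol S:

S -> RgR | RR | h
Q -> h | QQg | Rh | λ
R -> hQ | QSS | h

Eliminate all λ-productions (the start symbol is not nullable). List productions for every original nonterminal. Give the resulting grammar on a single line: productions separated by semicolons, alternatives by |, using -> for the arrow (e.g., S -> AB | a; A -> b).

S -> h | RR | RgR; Q -> g | h | Qg | Rh | QQg; R -> h | SS | hQ | QSS

Nullable set: {Q}.
Drop Q -> λ.
Q -> QQg: Q, Q nullable, giving QQg | Qg | g.
R -> QSS: Q nullable, giving QSS | SS.
R -> hQ: Q nullable, giving h | hQ.
Unchanged (no nullable symbols): S -> RR; S -> RgR; S -> h; Q -> Rh; Q -> h; R -> h.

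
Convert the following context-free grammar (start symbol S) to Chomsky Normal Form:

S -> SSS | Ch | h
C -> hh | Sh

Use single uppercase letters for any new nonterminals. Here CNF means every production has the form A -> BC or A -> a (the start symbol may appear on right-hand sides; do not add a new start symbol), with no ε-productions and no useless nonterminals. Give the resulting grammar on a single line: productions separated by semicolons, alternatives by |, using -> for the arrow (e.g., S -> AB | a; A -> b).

S -> h | CA | SB; A -> h; B -> SS; C -> AA | SA

No ε-productions.
No unit productions to eliminate.
TERM: introduce A -> h and substitute in every rule of length ≥2.
BIN: S -> SSS becomes S -> SB, B -> SS.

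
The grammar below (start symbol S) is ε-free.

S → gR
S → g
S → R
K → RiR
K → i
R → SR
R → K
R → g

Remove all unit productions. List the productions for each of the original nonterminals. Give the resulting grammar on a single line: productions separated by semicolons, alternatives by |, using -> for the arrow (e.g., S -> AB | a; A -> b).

Unit productions: R->K, S->R.
Unit pairs (A ⇒* B via units): (R,K), (S,K), (S,R).
S: inherits non-unit rules of {K, R, S} → RiR | SR | g | gR | i.
K: inherits non-unit rules of {K} → RiR | i.
R: inherits non-unit rules of {K, R} → RiR | SR | g | i.

S -> g | i | SR | gR | RiR; K -> i | RiR; R -> g | i | SR | RiR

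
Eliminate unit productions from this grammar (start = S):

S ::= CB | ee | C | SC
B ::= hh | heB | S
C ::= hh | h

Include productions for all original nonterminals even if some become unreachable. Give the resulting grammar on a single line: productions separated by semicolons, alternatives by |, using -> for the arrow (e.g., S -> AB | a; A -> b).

Unit productions: B->S, S->C.
Unit pairs (A ⇒* B via units): (B,C), (B,S), (S,C).
S: inherits non-unit rules of {C, S} → CB | SC | ee | h | hh.
B: inherits non-unit rules of {B, C, S} → CB | SC | ee | h | heB | hh.
C: inherits non-unit rules of {C} → h | hh.

S -> h | CB | SC | ee | hh; B -> h | CB | SC | ee | hh | heB; C -> h | hh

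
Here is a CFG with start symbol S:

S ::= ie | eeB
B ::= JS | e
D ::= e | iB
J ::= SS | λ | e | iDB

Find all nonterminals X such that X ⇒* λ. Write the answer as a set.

{J}

Directly nullable (have an ε-rule): {J}.
Not nullable: B, D, S — each has a terminal in every rule's right-hand side or depends on a non-nullable symbol.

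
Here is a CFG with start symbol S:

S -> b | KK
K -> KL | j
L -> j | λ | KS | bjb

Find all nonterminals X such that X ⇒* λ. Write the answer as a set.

{L}

Directly nullable (have an ε-rule): {L}.
Not nullable: K, S — each has a terminal in every rule's right-hand side or depends on a non-nullable symbol.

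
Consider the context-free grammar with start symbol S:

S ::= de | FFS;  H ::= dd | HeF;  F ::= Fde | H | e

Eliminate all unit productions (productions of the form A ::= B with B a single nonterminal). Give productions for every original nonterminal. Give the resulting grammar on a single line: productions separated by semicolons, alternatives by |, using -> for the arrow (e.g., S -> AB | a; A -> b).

S -> de | FFS; F -> e | dd | Fde | HeF; H -> dd | HeF

Unit productions: F->H.
Unit pairs (A ⇒* B via units): (F,H).
S: inherits non-unit rules of {S} → FFS | de.
F: inherits non-unit rules of {F, H} → Fde | HeF | dd | e.
H: inherits non-unit rules of {H} → HeF | dd.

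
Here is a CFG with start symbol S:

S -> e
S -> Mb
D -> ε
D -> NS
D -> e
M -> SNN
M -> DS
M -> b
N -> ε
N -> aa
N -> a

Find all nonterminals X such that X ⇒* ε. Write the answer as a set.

Directly nullable (have an ε-rule): {D, N}.
Not nullable: M, S — each has a terminal in every rule's right-hand side or depends on a non-nullable symbol.

{D, N}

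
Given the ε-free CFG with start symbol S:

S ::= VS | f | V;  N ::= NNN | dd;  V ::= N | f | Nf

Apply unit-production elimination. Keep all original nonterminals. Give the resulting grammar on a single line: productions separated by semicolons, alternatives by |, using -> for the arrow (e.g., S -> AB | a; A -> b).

S -> f | Nf | VS | dd | NNN; N -> dd | NNN; V -> f | Nf | dd | NNN

Unit productions: S->V, V->N.
Unit pairs (A ⇒* B via units): (S,N), (S,V), (V,N).
S: inherits non-unit rules of {N, S, V} → NNN | Nf | VS | dd | f.
N: inherits non-unit rules of {N} → NNN | dd.
V: inherits non-unit rules of {N, V} → NNN | Nf | dd | f.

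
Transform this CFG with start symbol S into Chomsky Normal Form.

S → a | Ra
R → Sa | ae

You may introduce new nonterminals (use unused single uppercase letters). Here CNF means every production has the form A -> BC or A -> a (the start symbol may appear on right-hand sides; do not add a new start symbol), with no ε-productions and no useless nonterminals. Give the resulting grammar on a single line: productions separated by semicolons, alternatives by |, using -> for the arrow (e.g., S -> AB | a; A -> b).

S -> a | RA; A -> a; B -> e; R -> AB | SA

No ε-productions.
No unit productions to eliminate.
TERM: introduce A -> a, B -> e and substitute in every rule of length ≥2.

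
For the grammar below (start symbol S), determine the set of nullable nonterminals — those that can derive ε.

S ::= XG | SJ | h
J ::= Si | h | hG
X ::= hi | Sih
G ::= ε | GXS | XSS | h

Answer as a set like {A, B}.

Directly nullable (have an ε-rule): {G}.
Not nullable: J, S, X — each has a terminal in every rule's right-hand side or depends on a non-nullable symbol.

{G}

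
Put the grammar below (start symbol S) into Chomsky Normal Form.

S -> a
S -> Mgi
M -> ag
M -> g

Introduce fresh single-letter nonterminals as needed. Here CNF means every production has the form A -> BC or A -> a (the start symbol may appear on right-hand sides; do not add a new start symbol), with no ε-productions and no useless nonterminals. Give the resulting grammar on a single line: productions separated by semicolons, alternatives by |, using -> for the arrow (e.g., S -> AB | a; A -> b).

No ε-productions.
No unit productions to eliminate.
TERM: introduce A -> a, B -> g, C -> i and substitute in every rule of length ≥2.
BIN: S -> MBC becomes S -> MD, D -> BC.

S -> a | MD; A -> a; B -> g; C -> i; D -> BC; M -> g | AB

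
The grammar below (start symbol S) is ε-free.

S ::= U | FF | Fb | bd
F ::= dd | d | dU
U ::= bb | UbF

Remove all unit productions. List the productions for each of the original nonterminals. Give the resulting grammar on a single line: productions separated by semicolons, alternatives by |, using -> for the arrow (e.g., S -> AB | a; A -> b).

S -> FF | Fb | bb | bd | UbF; F -> d | dU | dd; U -> bb | UbF

Unit productions: S->U.
Unit pairs (A ⇒* B via units): (S,U).
S: inherits non-unit rules of {S, U} → FF | Fb | UbF | bb | bd.
F: inherits non-unit rules of {F} → d | dU | dd.
U: inherits non-unit rules of {U} → UbF | bb.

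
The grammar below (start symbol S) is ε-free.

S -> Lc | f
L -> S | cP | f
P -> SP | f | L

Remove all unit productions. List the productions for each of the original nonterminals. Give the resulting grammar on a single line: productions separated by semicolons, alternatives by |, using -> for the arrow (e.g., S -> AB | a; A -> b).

S -> f | Lc; L -> f | Lc | cP; P -> f | Lc | SP | cP

Unit productions: L->S, P->L.
Unit pairs (A ⇒* B via units): (L,S), (P,L), (P,S).
S: inherits non-unit rules of {S} → Lc | f.
L: inherits non-unit rules of {L, S} → Lc | cP | f.
P: inherits non-unit rules of {L, P, S} → Lc | SP | cP | f.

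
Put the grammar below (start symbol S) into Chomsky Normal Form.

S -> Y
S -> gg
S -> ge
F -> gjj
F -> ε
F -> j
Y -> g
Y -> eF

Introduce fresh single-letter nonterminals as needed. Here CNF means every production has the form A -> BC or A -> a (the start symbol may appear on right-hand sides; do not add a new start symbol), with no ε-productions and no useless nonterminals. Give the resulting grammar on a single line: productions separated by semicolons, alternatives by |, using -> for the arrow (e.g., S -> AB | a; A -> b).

S -> e | g | AA | AC | CF; A -> g; B -> j; C -> e; D -> BB; F -> j | AD

Nullable: {F}; after ε-elimination: S -> Y | ge | gg; F -> j | gjj; Y -> e | g | eF.
After unit-elimination: S -> e | g | eF | ge | gg; F -> j | gjj; Y -> e | g | eF.
TERM: introduce C -> e, A -> g, B -> j and substitute in every rule of length ≥2.
BIN: F -> ABB becomes F -> AD, D -> BB.
Drop unreachable/unproductive: Y.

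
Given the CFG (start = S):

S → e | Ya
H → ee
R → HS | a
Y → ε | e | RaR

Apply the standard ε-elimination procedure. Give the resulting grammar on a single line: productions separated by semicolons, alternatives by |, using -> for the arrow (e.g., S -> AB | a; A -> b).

Nullable set: {Y}.
S -> Ya: Y nullable, giving Ya | a.
Drop Y -> ε.
Unchanged (no nullable symbols): S -> e; H -> ee; R -> HS; R -> a; Y -> RaR; Y -> e.

S -> a | e | Ya; H -> ee; R -> a | HS; Y -> e | RaR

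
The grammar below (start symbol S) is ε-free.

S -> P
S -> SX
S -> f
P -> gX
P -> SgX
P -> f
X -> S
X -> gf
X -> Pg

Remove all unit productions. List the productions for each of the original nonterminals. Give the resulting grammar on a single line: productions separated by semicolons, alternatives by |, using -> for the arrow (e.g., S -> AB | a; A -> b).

Unit productions: S->P, X->S.
Unit pairs (A ⇒* B via units): (S,P), (X,P), (X,S).
S: inherits non-unit rules of {P, S} → SX | SgX | f | gX.
P: inherits non-unit rules of {P} → SgX | f | gX.
X: inherits non-unit rules of {P, S, X} → Pg | SX | SgX | f | gX | gf.

S -> f | SX | gX | SgX; P -> f | gX | SgX; X -> f | Pg | SX | gX | gf | SgX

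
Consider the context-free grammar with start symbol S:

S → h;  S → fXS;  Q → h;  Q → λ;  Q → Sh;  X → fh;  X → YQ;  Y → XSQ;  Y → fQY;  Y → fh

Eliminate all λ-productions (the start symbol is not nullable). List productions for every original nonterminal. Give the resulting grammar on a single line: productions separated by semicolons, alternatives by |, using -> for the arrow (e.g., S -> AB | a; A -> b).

Nullable set: {Q}.
Drop Q -> λ.
X -> YQ: Q nullable, giving Y | YQ.
Y -> XSQ: Q nullable, giving XS | XSQ.
Y -> fQY: Q nullable, giving fQY | fY.
Unchanged (no nullable symbols): S -> fXS; S -> h; Q -> Sh; Q -> h; X -> fh; Y -> fh.

S -> h | fXS; Q -> h | Sh; X -> Y | YQ | fh; Y -> XS | fY | fh | XSQ | fQY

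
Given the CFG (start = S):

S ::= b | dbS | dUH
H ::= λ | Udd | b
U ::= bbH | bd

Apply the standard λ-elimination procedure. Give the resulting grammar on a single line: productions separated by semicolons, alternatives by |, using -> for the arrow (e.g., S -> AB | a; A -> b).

S -> b | dU | dUH | dbS; H -> b | Udd; U -> bb | bd | bbH

Nullable set: {H}.
S -> dUH: H nullable, giving dU | dUH.
Drop H -> λ.
U -> bbH: H nullable, giving bb | bbH.
Unchanged (no nullable symbols): S -> b; S -> dbS; H -> Udd; H -> b; U -> bd.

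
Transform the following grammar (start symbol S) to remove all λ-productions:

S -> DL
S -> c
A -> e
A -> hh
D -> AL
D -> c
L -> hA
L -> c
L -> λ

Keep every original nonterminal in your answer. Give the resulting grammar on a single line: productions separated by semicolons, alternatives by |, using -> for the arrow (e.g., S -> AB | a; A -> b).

Nullable set: {L}.
S -> DL: L nullable, giving D | DL.
D -> AL: L nullable, giving A | AL.
Drop L -> λ.
Unchanged (no nullable symbols): S -> c; A -> e; A -> hh; D -> c; L -> c; L -> hA.

S -> D | c | DL; A -> e | hh; D -> A | c | AL; L -> c | hA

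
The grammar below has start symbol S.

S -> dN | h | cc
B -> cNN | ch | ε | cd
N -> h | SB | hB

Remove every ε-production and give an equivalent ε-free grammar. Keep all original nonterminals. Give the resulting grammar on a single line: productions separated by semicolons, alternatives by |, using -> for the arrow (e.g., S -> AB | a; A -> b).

Nullable set: {B}.
Drop B -> ε.
N -> SB: B nullable, giving S | SB.
N -> hB: B nullable, giving h | hB.
Unchanged (no nullable symbols): S -> cc; S -> dN; S -> h; B -> cNN; B -> cd; B -> ch; N -> h.

S -> h | cc | dN; B -> cd | ch | cNN; N -> S | h | SB | hB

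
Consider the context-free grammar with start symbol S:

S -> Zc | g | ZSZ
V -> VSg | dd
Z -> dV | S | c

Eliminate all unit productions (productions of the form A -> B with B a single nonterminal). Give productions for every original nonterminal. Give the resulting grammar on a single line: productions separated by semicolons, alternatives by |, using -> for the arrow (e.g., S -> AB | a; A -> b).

Unit productions: Z->S.
Unit pairs (A ⇒* B via units): (Z,S).
S: inherits non-unit rules of {S} → ZSZ | Zc | g.
V: inherits non-unit rules of {V} → VSg | dd.
Z: inherits non-unit rules of {S, Z} → ZSZ | Zc | c | dV | g.

S -> g | Zc | ZSZ; V -> dd | VSg; Z -> c | g | Zc | dV | ZSZ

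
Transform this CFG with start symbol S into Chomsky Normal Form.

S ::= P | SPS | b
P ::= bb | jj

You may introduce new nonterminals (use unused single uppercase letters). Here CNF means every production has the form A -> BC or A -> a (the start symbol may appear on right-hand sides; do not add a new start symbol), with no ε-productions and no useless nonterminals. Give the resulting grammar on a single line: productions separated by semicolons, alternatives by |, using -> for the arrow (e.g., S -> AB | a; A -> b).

No ε-productions.
After unit-elimination: S -> b | bb | jj | SPS; P -> bb | jj.
TERM: introduce A -> b, B -> j and substitute in every rule of length ≥2.
BIN: S -> SPS becomes S -> SC, C -> PS.

S -> b | AA | BB | SC; A -> b; B -> j; C -> PS; P -> AA | BB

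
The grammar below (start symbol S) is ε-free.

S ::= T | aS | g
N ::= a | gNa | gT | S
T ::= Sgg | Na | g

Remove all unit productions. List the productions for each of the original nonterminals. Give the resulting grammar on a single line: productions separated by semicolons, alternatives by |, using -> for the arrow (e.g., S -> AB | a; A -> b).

S -> g | Na | aS | Sgg; N -> a | g | Na | aS | gT | Sgg | gNa; T -> g | Na | Sgg

Unit productions: N->S, S->T.
Unit pairs (A ⇒* B via units): (N,S), (N,T), (S,T).
S: inherits non-unit rules of {S, T} → Na | Sgg | aS | g.
N: inherits non-unit rules of {N, S, T} → Na | Sgg | a | aS | g | gNa | gT.
T: inherits non-unit rules of {T} → Na | Sgg | g.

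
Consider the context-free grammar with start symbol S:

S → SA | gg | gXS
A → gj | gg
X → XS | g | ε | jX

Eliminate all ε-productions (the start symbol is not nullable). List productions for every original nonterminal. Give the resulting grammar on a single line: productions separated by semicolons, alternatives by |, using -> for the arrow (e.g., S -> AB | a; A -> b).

Nullable set: {X}.
S -> gXS: X nullable, giving gS | gXS.
Drop X -> ε.
X -> XS: X nullable, giving S | XS.
X -> jX: X nullable, giving j | jX.
Unchanged (no nullable symbols): S -> SA; S -> gg; A -> gg; A -> gj; X -> g.

S -> SA | gS | gg | gXS; A -> gg | gj; X -> S | g | j | XS | jX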